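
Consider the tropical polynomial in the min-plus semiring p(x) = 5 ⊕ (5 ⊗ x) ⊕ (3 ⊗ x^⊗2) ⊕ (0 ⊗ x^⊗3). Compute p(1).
p(1) = 3

A tropical monomial a ⊗ x^⊗i evaluates to a + i · x. Evaluating each term at x = 1:
  Term 0 contributes 5 + 0 · 1 = 5
  Term 1 contributes 5 + 1 · 1 = 6
  Term 2 contributes 3 + 2 · 1 = 5
  Term 3 contributes 0 + 3 · 1 = 3
p(1) = ⊕ of these = min[5, 6, 5, 3] = 3.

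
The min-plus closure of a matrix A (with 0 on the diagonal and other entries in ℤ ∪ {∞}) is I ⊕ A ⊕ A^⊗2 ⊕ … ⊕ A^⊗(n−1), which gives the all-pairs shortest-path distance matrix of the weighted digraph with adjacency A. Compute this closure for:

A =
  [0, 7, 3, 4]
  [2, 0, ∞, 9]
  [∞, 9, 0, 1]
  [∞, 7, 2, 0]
Closure =
  [0, 7, 3, 4]
  [2, 0, 5, 6]
  [10, 8, 0, 1]
  [9, 7, 2, 0]

This is the Floyd-Warshall all-pairs shortest-path computation. For each intermediate vertex k = 0, 1, …, 3, update dist[i][j] ← min(dist[i][j], dist[i][k] + dist[k][j]). The final matrix gives, for each (i, j), the minimum total weight of any directed path from i to j (possibly empty when i = j).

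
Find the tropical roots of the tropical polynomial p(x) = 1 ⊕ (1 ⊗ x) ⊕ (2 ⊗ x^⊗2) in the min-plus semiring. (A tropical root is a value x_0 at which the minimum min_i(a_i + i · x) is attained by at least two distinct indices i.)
Roots: {-1, 0}

Each tropical root is a break point of the lower envelope of the lines y = a_i + i · x (there are 3 lines, with slopes 0, 1, ..., 2). Only the lines that attain the minimum somewhere contribute to roots; other lines are dominated. Here the surviving (envelope) indices are i = 2, i = 1, i = 0.
Intersections between consecutive envelope lines give the roots: for adjacent envelope indices i < j the intersection is x = (a_i − a_j) / (j − i). Reading off the sorted break points: {-1, 0}.
Verification: at each break x_0, at least two indices attain the minimum of min_i(a_i + i · x_0).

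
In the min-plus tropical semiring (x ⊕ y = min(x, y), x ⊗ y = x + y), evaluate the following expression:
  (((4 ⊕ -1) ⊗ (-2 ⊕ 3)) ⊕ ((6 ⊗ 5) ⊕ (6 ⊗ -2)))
(((4 ⊕ -1) ⊗ (-2 ⊕ 3)) ⊕ ((6 ⊗ 5) ⊕ (6 ⊗ -2))) = -3

Expand innermost to outermost. Recall ⊕ takes the minimum of its arguments and ⊗ takes their sum. Working out the expression (((4 ⊕ -1) ⊗ (-2 ⊕ 3)) ⊕ ((6 ⊗ 5) ⊕ (6 ⊗ -2))) gives -3.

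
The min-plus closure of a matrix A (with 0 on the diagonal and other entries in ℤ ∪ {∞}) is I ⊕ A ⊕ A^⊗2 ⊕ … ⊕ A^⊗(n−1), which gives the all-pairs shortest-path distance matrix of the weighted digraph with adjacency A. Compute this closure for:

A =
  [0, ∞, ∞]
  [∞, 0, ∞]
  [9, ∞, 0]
Closure =
  [0, ∞, ∞]
  [∞, 0, ∞]
  [9, ∞, 0]

This is the Floyd-Warshall all-pairs shortest-path computation. For each intermediate vertex k = 0, 1, …, 2, update dist[i][j] ← min(dist[i][j], dist[i][k] + dist[k][j]). The final matrix gives, for each (i, j), the minimum total weight of any directed path from i to j (possibly empty when i = j).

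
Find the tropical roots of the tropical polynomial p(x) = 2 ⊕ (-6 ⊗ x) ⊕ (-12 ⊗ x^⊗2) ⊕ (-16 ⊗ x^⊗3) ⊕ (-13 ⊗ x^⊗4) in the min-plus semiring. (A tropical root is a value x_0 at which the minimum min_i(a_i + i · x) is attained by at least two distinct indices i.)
Roots: {-3, 4, 6, 8}

Each tropical root is a break point of the lower envelope of the lines y = a_i + i · x (there are 5 lines, with slopes 0, 1, ..., 4). Only the lines that attain the minimum somewhere contribute to roots; other lines are dominated. Here the surviving (envelope) indices are i = 4, i = 3, i = 2, i = 1, i = 0.
Intersections between consecutive envelope lines give the roots: for adjacent envelope indices i < j the intersection is x = (a_i − a_j) / (j − i). Reading off the sorted break points: {-3, 4, 6, 8}.
Verification: at each break x_0, at least two indices attain the minimum of min_i(a_i + i · x_0).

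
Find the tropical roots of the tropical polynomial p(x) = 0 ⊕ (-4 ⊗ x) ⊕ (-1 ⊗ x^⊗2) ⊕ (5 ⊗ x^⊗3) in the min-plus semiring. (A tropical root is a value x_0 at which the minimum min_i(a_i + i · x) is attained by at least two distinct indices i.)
Roots: {-6, -3, 4}

Each tropical root is a break point of the lower envelope of the lines y = a_i + i · x (there are 4 lines, with slopes 0, 1, ..., 3). Only the lines that attain the minimum somewhere contribute to roots; other lines are dominated. Here the surviving (envelope) indices are i = 3, i = 2, i = 1, i = 0.
Intersections between consecutive envelope lines give the roots: for adjacent envelope indices i < j the intersection is x = (a_i − a_j) / (j − i). Reading off the sorted break points: {-6, -3, 4}.
Verification: at each break x_0, at least two indices attain the minimum of min_i(a_i + i · x_0).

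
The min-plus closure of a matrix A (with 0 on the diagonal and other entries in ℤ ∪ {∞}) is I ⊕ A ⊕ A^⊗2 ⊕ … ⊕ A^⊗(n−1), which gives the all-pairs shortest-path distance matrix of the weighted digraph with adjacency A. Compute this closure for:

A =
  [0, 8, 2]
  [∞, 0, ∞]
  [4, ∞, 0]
Closure =
  [0, 8, 2]
  [∞, 0, ∞]
  [4, 12, 0]

This is the Floyd-Warshall all-pairs shortest-path computation. For each intermediate vertex k = 0, 1, …, 2, update dist[i][j] ← min(dist[i][j], dist[i][k] + dist[k][j]). The final matrix gives, for each (i, j), the minimum total weight of any directed path from i to j (possibly empty when i = j).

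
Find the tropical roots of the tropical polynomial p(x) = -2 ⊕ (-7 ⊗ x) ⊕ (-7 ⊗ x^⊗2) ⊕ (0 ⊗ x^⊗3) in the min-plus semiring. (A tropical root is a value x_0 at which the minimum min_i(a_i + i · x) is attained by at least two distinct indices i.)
Roots: {-7, 0, 5}

Each tropical root is a break point of the lower envelope of the lines y = a_i + i · x (there are 4 lines, with slopes 0, 1, ..., 3). Only the lines that attain the minimum somewhere contribute to roots; other lines are dominated. Here the surviving (envelope) indices are i = 3, i = 2, i = 1, i = 0.
Intersections between consecutive envelope lines give the roots: for adjacent envelope indices i < j the intersection is x = (a_i − a_j) / (j − i). Reading off the sorted break points: {-7, 0, 5}.
Verification: at each break x_0, at least two indices attain the minimum of min_i(a_i + i · x_0).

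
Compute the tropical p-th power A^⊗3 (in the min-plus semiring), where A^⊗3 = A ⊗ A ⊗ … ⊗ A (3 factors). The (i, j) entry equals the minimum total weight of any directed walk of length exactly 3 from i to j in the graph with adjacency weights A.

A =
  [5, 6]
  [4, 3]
A^⊗3 =
  [13, 12]
  [10, 9]

Each entry (A^⊗3)_ij equals the minimum over all length-3 walks i = v_0 → v_1 → … → v_3 = j of Σ_t A[v_t][v_{t+1}]. For example, for (i, j) = (0, 1) we minimise over 4 possible intermediate vertex sequences; the minimum is 12, attained along the walk 0 → 1 → 1 → 1.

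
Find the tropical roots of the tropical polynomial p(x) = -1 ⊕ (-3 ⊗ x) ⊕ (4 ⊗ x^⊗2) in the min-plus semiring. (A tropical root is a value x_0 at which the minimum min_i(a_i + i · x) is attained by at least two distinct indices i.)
Roots: {-7, 2}

Each tropical root is a break point of the lower envelope of the lines y = a_i + i · x (there are 3 lines, with slopes 0, 1, ..., 2). Only the lines that attain the minimum somewhere contribute to roots; other lines are dominated. Here the surviving (envelope) indices are i = 2, i = 1, i = 0.
Intersections between consecutive envelope lines give the roots: for adjacent envelope indices i < j the intersection is x = (a_i − a_j) / (j − i). Reading off the sorted break points: {-7, 2}.
Verification: at each break x_0, at least two indices attain the minimum of min_i(a_i + i · x_0).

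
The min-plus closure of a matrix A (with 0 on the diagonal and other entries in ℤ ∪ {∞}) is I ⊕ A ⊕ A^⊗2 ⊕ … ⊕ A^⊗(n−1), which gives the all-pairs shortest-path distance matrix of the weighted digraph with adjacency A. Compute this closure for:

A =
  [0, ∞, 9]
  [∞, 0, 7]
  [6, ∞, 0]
Closure =
  [0, ∞, 9]
  [13, 0, 7]
  [6, ∞, 0]

This is the Floyd-Warshall all-pairs shortest-path computation. For each intermediate vertex k = 0, 1, …, 2, update dist[i][j] ← min(dist[i][j], dist[i][k] + dist[k][j]). The final matrix gives, for each (i, j), the minimum total weight of any directed path from i to j (possibly empty when i = j).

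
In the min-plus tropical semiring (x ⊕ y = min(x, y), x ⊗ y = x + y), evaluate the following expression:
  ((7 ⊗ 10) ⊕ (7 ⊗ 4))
((7 ⊗ 10) ⊕ (7 ⊗ 4)) = 11

Expand innermost to outermost. Recall ⊕ takes the minimum of its arguments and ⊗ takes their sum. Working out the expression ((7 ⊗ 10) ⊕ (7 ⊗ 4)) gives 11.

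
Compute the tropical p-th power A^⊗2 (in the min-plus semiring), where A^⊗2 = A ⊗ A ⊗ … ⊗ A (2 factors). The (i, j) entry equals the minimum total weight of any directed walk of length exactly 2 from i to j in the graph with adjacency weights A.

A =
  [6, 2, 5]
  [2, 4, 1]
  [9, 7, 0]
A^⊗2 =
  [4, 6, 3]
  [6, 4, 1]
  [9, 7, 0]

Each entry (A^⊗2)_ij equals the minimum over all length-2 walks i = v_0 → v_1 → … → v_2 = j of Σ_t A[v_t][v_{t+1}]. For example, for (i, j) = (0, 2) we minimise over 3 possible intermediate vertex sequences; the minimum is 3, attained along the walk 0 → 1 → 2.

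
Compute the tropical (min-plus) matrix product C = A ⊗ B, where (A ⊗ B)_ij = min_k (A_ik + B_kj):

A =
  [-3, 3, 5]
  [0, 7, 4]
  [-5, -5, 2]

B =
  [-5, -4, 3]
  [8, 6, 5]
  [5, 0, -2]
A ⊗ B =
  [-8, -7, 0]
  [-5, -4, 2]
  [-10, -9, -2]

Apply the min-plus product entry-by-entry:
  C[0][0] = min over k of (A[0][0] + B[0][0] = -3 + -5 = -8, A[0][1] + B[1][0] = 3 + 8 = 11, A[0][2] + B[2][0] = 5 + 5 = 10) = -8 (attained at k = 0)
  C[0][1] = min over k of (A[0][0] + B[0][1] = -3 + -4 = -7, A[0][1] + B[1][1] = 3 + 6 = 9, A[0][2] + B[2][1] = 5 + 0 = 5) = -7 (attained at k = 0)
  C[0][2] = min over k of (A[0][0] + B[0][2] = -3 + 3 = 0, A[0][1] + B[1][2] = 3 + 5 = 8, A[0][2] + B[2][2] = 5 + -2 = 3) = 0 (attained at k = 0)
  C[1][0] = min over k of (A[1][0] + B[0][0] = 0 + -5 = -5, A[1][1] + B[1][0] = 7 + 8 = 15, A[1][2] + B[2][0] = 4 + 5 = 9) = -5 (attained at k = 0)
  C[1][1] = min over k of (A[1][0] + B[0][1] = 0 + -4 = -4, A[1][1] + B[1][1] = 7 + 6 = 13, A[1][2] + B[2][1] = 4 + 0 = 4) = -4 (attained at k = 0)
  C[1][2] = min over k of (A[1][0] + B[0][2] = 0 + 3 = 3, A[1][1] + B[1][2] = 7 + 5 = 12, A[1][2] + B[2][2] = 4 + -2 = 2) = 2 (attained at k = 2)
  C[2][0] = min over k of (A[2][0] + B[0][0] = -5 + -5 = -10, A[2][1] + B[1][0] = -5 + 8 = 3, A[2][2] + B[2][0] = 2 + 5 = 7) = -10 (attained at k = 0)
  C[2][1] = min over k of (A[2][0] + B[0][1] = -5 + -4 = -9, A[2][1] + B[1][1] = -5 + 6 = 1, A[2][2] + B[2][1] = 2 + 0 = 2) = -9 (attained at k = 0)
  C[2][2] = min over k of (A[2][0] + B[0][2] = -5 + 3 = -2, A[2][1] + B[1][2] = -5 + 5 = 0, A[2][2] + B[2][2] = 2 + -2 = 0) = -2 (attained at k = 0)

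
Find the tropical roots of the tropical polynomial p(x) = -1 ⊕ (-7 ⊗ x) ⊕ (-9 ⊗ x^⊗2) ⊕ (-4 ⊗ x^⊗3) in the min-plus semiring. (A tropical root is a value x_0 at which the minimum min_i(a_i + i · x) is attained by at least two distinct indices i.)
Roots: {-5, 2, 6}

Each tropical root is a break point of the lower envelope of the lines y = a_i + i · x (there are 4 lines, with slopes 0, 1, ..., 3). Only the lines that attain the minimum somewhere contribute to roots; other lines are dominated. Here the surviving (envelope) indices are i = 3, i = 2, i = 1, i = 0.
Intersections between consecutive envelope lines give the roots: for adjacent envelope indices i < j the intersection is x = (a_i − a_j) / (j − i). Reading off the sorted break points: {-5, 2, 6}.
Verification: at each break x_0, at least two indices attain the minimum of min_i(a_i + i · x_0).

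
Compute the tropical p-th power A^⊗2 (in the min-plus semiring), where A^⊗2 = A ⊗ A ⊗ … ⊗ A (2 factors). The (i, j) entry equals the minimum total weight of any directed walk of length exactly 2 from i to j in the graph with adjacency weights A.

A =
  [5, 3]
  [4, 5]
A^⊗2 =
  [7, 8]
  [9, 7]

Each entry (A^⊗2)_ij equals the minimum over all length-2 walks i = v_0 → v_1 → … → v_2 = j of Σ_t A[v_t][v_{t+1}]. For example, for (i, j) = (0, 1) we minimise over 2 possible intermediate vertex sequences; the minimum is 8, attained along the walk 0 → 0 → 1.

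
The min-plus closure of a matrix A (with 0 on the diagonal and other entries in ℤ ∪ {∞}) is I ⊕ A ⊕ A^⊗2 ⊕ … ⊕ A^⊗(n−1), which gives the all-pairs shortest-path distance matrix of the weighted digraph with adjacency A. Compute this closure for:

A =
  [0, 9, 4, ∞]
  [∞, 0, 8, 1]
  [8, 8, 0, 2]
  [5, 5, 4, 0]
Closure =
  [0, 9, 4, 6]
  [6, 0, 5, 1]
  [7, 7, 0, 2]
  [5, 5, 4, 0]

This is the Floyd-Warshall all-pairs shortest-path computation. For each intermediate vertex k = 0, 1, …, 3, update dist[i][j] ← min(dist[i][j], dist[i][k] + dist[k][j]). The final matrix gives, for each (i, j), the minimum total weight of any directed path from i to j (possibly empty when i = j).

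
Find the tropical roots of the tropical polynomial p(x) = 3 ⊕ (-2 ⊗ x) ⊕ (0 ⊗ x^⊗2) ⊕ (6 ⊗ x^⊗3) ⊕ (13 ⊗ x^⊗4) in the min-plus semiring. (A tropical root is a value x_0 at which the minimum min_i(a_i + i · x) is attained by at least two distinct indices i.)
Roots: {-7, -6, -2, 5}

Each tropical root is a break point of the lower envelope of the lines y = a_i + i · x (there are 5 lines, with slopes 0, 1, ..., 4). Only the lines that attain the minimum somewhere contribute to roots; other lines are dominated. Here the surviving (envelope) indices are i = 4, i = 3, i = 2, i = 1, i = 0.
Intersections between consecutive envelope lines give the roots: for adjacent envelope indices i < j the intersection is x = (a_i − a_j) / (j − i). Reading off the sorted break points: {-7, -6, -2, 5}.
Verification: at each break x_0, at least two indices attain the minimum of min_i(a_i + i · x_0).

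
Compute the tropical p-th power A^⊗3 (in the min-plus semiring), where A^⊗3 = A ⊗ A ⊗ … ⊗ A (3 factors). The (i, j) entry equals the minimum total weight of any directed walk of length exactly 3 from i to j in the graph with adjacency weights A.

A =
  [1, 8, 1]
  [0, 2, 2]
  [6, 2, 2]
A^⊗3 =
  [3, 4, 3]
  [2, 3, 2]
  [3, 6, 3]

Each entry (A^⊗3)_ij equals the minimum over all length-3 walks i = v_0 → v_1 → … → v_3 = j of Σ_t A[v_t][v_{t+1}]. For example, for (i, j) = (0, 2) we minimise over 9 possible intermediate vertex sequences; the minimum is 3, attained along the walk 0 → 0 → 0 → 2.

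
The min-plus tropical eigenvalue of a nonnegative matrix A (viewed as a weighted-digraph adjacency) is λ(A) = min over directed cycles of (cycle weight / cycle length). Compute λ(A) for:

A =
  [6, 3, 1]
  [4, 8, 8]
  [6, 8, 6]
λ(A) = 7/2

Enumerate directed cycles and compute their means (weight / length). Sample:
  cycle 0 → 0: weight = 6, length = 1, mean = 6/1 ≈ 6.000
  cycle 1 → 1: weight = 8, length = 1, mean = 8/1 ≈ 8.000
  cycle 2 → 2: weight = 6, length = 1, mean = 6/1 ≈ 6.000
  cycle 0 → 1 → 0: weight = 7, length = 2, mean = 7/2 ≈ 3.500
  cycle 0 → 2 → 0: weight = 7, length = 2, mean = 7/2 ≈ 3.500
  cycle 1 → 0 → 1: weight = 7, length = 2, mean = 7/2 ≈ 3.500
Minimum mean = 3.500, attained e.g. along the cycle 0 → 1 → 0 with weight 7 and length 2. So λ(A) = 7/2 = 7/2.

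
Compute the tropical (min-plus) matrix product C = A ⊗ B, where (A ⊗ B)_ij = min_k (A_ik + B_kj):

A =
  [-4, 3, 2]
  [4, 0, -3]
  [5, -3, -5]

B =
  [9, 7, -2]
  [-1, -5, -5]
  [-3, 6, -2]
A ⊗ B =
  [-1, -2, -6]
  [-6, -5, -5]
  [-8, -8, -8]

Apply the min-plus product entry-by-entry:
  C[0][0] = min over k of (A[0][0] + B[0][0] = -4 + 9 = 5, A[0][1] + B[1][0] = 3 + -1 = 2, A[0][2] + B[2][0] = 2 + -3 = -1) = -1 (attained at k = 2)
  C[0][1] = min over k of (A[0][0] + B[0][1] = -4 + 7 = 3, A[0][1] + B[1][1] = 3 + -5 = -2, A[0][2] + B[2][1] = 2 + 6 = 8) = -2 (attained at k = 1)
  C[0][2] = min over k of (A[0][0] + B[0][2] = -4 + -2 = -6, A[0][1] + B[1][2] = 3 + -5 = -2, A[0][2] + B[2][2] = 2 + -2 = 0) = -6 (attained at k = 0)
  C[1][0] = min over k of (A[1][0] + B[0][0] = 4 + 9 = 13, A[1][1] + B[1][0] = 0 + -1 = -1, A[1][2] + B[2][0] = -3 + -3 = -6) = -6 (attained at k = 2)
  C[1][1] = min over k of (A[1][0] + B[0][1] = 4 + 7 = 11, A[1][1] + B[1][1] = 0 + -5 = -5, A[1][2] + B[2][1] = -3 + 6 = 3) = -5 (attained at k = 1)
  C[1][2] = min over k of (A[1][0] + B[0][2] = 4 + -2 = 2, A[1][1] + B[1][2] = 0 + -5 = -5, A[1][2] + B[2][2] = -3 + -2 = -5) = -5 (attained at k = 1)
  C[2][0] = min over k of (A[2][0] + B[0][0] = 5 + 9 = 14, A[2][1] + B[1][0] = -3 + -1 = -4, A[2][2] + B[2][0] = -5 + -3 = -8) = -8 (attained at k = 2)
  C[2][1] = min over k of (A[2][0] + B[0][1] = 5 + 7 = 12, A[2][1] + B[1][1] = -3 + -5 = -8, A[2][2] + B[2][1] = -5 + 6 = 1) = -8 (attained at k = 1)
  C[2][2] = min over k of (A[2][0] + B[0][2] = 5 + -2 = 3, A[2][1] + B[1][2] = -3 + -5 = -8, A[2][2] + B[2][2] = -5 + -2 = -7) = -8 (attained at k = 1)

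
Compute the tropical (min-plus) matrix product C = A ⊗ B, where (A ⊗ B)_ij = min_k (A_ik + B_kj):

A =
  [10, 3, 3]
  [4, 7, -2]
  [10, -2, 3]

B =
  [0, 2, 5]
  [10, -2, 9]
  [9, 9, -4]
A ⊗ B =
  [10, 1, -1]
  [4, 5, -6]
  [8, -4, -1]

Apply the min-plus product entry-by-entry:
  C[0][0] = min over k of (A[0][0] + B[0][0] = 10 + 0 = 10, A[0][1] + B[1][0] = 3 + 10 = 13, A[0][2] + B[2][0] = 3 + 9 = 12) = 10 (attained at k = 0)
  C[0][1] = min over k of (A[0][0] + B[0][1] = 10 + 2 = 12, A[0][1] + B[1][1] = 3 + -2 = 1, A[0][2] + B[2][1] = 3 + 9 = 12) = 1 (attained at k = 1)
  C[0][2] = min over k of (A[0][0] + B[0][2] = 10 + 5 = 15, A[0][1] + B[1][2] = 3 + 9 = 12, A[0][2] + B[2][2] = 3 + -4 = -1) = -1 (attained at k = 2)
  C[1][0] = min over k of (A[1][0] + B[0][0] = 4 + 0 = 4, A[1][1] + B[1][0] = 7 + 10 = 17, A[1][2] + B[2][0] = -2 + 9 = 7) = 4 (attained at k = 0)
  C[1][1] = min over k of (A[1][0] + B[0][1] = 4 + 2 = 6, A[1][1] + B[1][1] = 7 + -2 = 5, A[1][2] + B[2][1] = -2 + 9 = 7) = 5 (attained at k = 1)
  C[1][2] = min over k of (A[1][0] + B[0][2] = 4 + 5 = 9, A[1][1] + B[1][2] = 7 + 9 = 16, A[1][2] + B[2][2] = -2 + -4 = -6) = -6 (attained at k = 2)
  C[2][0] = min over k of (A[2][0] + B[0][0] = 10 + 0 = 10, A[2][1] + B[1][0] = -2 + 10 = 8, A[2][2] + B[2][0] = 3 + 9 = 12) = 8 (attained at k = 1)
  C[2][1] = min over k of (A[2][0] + B[0][1] = 10 + 2 = 12, A[2][1] + B[1][1] = -2 + -2 = -4, A[2][2] + B[2][1] = 3 + 9 = 12) = -4 (attained at k = 1)
  C[2][2] = min over k of (A[2][0] + B[0][2] = 10 + 5 = 15, A[2][1] + B[1][2] = -2 + 9 = 7, A[2][2] + B[2][2] = 3 + -4 = -1) = -1 (attained at k = 2)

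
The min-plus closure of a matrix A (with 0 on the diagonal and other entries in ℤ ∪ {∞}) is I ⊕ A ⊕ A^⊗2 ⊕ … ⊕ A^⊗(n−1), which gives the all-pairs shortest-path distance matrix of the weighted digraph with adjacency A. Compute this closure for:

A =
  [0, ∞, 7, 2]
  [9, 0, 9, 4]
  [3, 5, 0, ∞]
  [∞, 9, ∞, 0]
Closure =
  [0, 11, 7, 2]
  [9, 0, 9, 4]
  [3, 5, 0, 5]
  [18, 9, 18, 0]

This is the Floyd-Warshall all-pairs shortest-path computation. For each intermediate vertex k = 0, 1, …, 3, update dist[i][j] ← min(dist[i][j], dist[i][k] + dist[k][j]). The final matrix gives, for each (i, j), the minimum total weight of any directed path from i to j (possibly empty when i = j).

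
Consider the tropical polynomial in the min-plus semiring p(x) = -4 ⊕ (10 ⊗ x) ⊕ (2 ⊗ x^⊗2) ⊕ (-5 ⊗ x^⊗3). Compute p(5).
p(5) = -4

A tropical monomial a ⊗ x^⊗i evaluates to a + i · x. Evaluating each term at x = 5:
  Term 0 contributes -4 + 0 · 5 = -4
  Term 1 contributes 10 + 1 · 5 = 15
  Term 2 contributes 2 + 2 · 5 = 12
  Term 3 contributes -5 + 3 · 5 = 10
p(5) = ⊕ of these = min[-4, 15, 12, 10] = -4.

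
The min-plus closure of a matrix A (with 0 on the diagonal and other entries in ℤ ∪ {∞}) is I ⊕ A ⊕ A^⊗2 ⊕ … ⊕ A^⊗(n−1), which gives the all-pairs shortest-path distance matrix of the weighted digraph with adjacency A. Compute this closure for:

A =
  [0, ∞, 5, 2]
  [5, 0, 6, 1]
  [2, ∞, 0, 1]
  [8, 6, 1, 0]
Closure =
  [0, 8, 3, 2]
  [4, 0, 2, 1]
  [2, 7, 0, 1]
  [3, 6, 1, 0]

This is the Floyd-Warshall all-pairs shortest-path computation. For each intermediate vertex k = 0, 1, …, 3, update dist[i][j] ← min(dist[i][j], dist[i][k] + dist[k][j]). The final matrix gives, for each (i, j), the minimum total weight of any directed path from i to j (possibly empty when i = j).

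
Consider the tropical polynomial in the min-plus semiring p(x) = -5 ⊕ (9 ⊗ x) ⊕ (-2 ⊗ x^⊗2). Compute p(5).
p(5) = -5

A tropical monomial a ⊗ x^⊗i evaluates to a + i · x. Evaluating each term at x = 5:
  Term 0 contributes -5 + 0 · 5 = -5
  Term 1 contributes 9 + 1 · 5 = 14
  Term 2 contributes -2 + 2 · 5 = 8
p(5) = ⊕ of these = min[-5, 14, 8] = -5.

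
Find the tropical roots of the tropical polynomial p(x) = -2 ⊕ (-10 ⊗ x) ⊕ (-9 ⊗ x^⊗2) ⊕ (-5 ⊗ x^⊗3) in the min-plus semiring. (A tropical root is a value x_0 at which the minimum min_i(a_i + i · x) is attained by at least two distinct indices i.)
Roots: {-4, -1, 8}

Each tropical root is a break point of the lower envelope of the lines y = a_i + i · x (there are 4 lines, with slopes 0, 1, ..., 3). Only the lines that attain the minimum somewhere contribute to roots; other lines are dominated. Here the surviving (envelope) indices are i = 3, i = 2, i = 1, i = 0.
Intersections between consecutive envelope lines give the roots: for adjacent envelope indices i < j the intersection is x = (a_i − a_j) / (j − i). Reading off the sorted break points: {-4, -1, 8}.
Verification: at each break x_0, at least two indices attain the minimum of min_i(a_i + i · x_0).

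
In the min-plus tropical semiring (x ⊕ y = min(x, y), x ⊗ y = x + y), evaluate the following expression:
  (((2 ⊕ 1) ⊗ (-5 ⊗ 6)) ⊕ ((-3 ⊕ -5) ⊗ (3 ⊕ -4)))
(((2 ⊕ 1) ⊗ (-5 ⊗ 6)) ⊕ ((-3 ⊕ -5) ⊗ (3 ⊕ -4))) = -9

Expand innermost to outermost. Recall ⊕ takes the minimum of its arguments and ⊗ takes their sum. Working out the expression (((2 ⊕ 1) ⊗ (-5 ⊗ 6)) ⊕ ((-3 ⊕ -5) ⊗ (3 ⊕ -4))) gives -9.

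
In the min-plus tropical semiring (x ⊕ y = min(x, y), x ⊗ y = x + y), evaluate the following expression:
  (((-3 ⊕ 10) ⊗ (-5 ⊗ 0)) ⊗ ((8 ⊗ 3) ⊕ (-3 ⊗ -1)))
(((-3 ⊕ 10) ⊗ (-5 ⊗ 0)) ⊗ ((8 ⊗ 3) ⊕ (-3 ⊗ -1))) = -12

Expand innermost to outermost. Recall ⊕ takes the minimum of its arguments and ⊗ takes their sum. Working out the expression (((-3 ⊕ 10) ⊗ (-5 ⊗ 0)) ⊗ ((8 ⊗ 3) ⊕ (-3 ⊗ -1))) gives -12.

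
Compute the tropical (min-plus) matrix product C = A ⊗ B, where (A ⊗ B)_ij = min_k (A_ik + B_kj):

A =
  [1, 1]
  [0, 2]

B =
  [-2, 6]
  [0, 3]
A ⊗ B =
  [-1, 4]
  [-2, 5]

Apply the min-plus product entry-by-entry:
  C[0][0] = min over k of (A[0][0] + B[0][0] = 1 + -2 = -1, A[0][1] + B[1][0] = 1 + 0 = 1) = -1 (attained at k = 0)
  C[0][1] = min over k of (A[0][0] + B[0][1] = 1 + 6 = 7, A[0][1] + B[1][1] = 1 + 3 = 4) = 4 (attained at k = 1)
  C[1][0] = min over k of (A[1][0] + B[0][0] = 0 + -2 = -2, A[1][1] + B[1][0] = 2 + 0 = 2) = -2 (attained at k = 0)
  C[1][1] = min over k of (A[1][0] + B[0][1] = 0 + 6 = 6, A[1][1] + B[1][1] = 2 + 3 = 5) = 5 (attained at k = 1)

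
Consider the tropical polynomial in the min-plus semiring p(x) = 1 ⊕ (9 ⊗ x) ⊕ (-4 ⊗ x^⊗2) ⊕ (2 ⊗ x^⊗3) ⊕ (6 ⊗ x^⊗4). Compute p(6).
p(6) = 1

A tropical monomial a ⊗ x^⊗i evaluates to a + i · x. Evaluating each term at x = 6:
  Term 0 contributes 1 + 0 · 6 = 1
  Term 1 contributes 9 + 1 · 6 = 15
  Term 2 contributes -4 + 2 · 6 = 8
  Term 3 contributes 2 + 3 · 6 = 20
  Term 4 contributes 6 + 4 · 6 = 30
p(6) = ⊕ of these = min[1, 15, 8, 20, 30] = 1.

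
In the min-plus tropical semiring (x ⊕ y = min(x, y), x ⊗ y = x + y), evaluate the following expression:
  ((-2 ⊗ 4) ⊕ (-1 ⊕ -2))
((-2 ⊗ 4) ⊕ (-1 ⊕ -2)) = -2

Expand innermost to outermost. Recall ⊕ takes the minimum of its arguments and ⊗ takes their sum. Working out the expression ((-2 ⊗ 4) ⊕ (-1 ⊕ -2)) gives -2.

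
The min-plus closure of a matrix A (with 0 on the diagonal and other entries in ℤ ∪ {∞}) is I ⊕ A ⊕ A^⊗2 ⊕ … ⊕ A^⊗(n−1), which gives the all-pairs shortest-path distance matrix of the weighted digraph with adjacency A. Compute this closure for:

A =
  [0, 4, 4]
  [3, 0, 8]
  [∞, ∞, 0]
Closure =
  [0, 4, 4]
  [3, 0, 7]
  [∞, ∞, 0]

This is the Floyd-Warshall all-pairs shortest-path computation. For each intermediate vertex k = 0, 1, …, 2, update dist[i][j] ← min(dist[i][j], dist[i][k] + dist[k][j]). The final matrix gives, for each (i, j), the minimum total weight of any directed path from i to j (possibly empty when i = j).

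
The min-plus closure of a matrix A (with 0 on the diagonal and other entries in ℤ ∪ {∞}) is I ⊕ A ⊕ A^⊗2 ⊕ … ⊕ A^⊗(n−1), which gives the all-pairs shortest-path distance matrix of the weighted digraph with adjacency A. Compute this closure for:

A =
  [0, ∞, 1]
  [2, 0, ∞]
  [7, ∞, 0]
Closure =
  [0, ∞, 1]
  [2, 0, 3]
  [7, ∞, 0]

This is the Floyd-Warshall all-pairs shortest-path computation. For each intermediate vertex k = 0, 1, …, 2, update dist[i][j] ← min(dist[i][j], dist[i][k] + dist[k][j]). The final matrix gives, for each (i, j), the minimum total weight of any directed path from i to j (possibly empty when i = j).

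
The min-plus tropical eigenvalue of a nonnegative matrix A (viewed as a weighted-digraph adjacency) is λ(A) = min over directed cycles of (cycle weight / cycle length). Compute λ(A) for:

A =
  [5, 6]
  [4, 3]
λ(A) = 3

Enumerate directed cycles and compute their means (weight / length). Sample:
  cycle 0 → 0: weight = 5, length = 1, mean = 5/1 ≈ 5.000
  cycle 1 → 1: weight = 3, length = 1, mean = 3/1 ≈ 3.000
  cycle 0 → 1 → 0: weight = 10, length = 2, mean = 10/2 ≈ 5.000
  cycle 1 → 0 → 1: weight = 10, length = 2, mean = 10/2 ≈ 5.000
Minimum mean = 3.000, attained e.g. along the cycle 1 → 1 with weight 3 and length 1. So λ(A) = 3/1 = 3.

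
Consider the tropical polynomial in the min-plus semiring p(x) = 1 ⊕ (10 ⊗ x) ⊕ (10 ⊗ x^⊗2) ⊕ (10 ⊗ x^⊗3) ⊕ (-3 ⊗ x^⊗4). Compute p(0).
p(0) = -3

A tropical monomial a ⊗ x^⊗i evaluates to a + i · x. Evaluating each term at x = 0:
  Term 0 contributes 1 + 0 · 0 = 1
  Term 1 contributes 10 + 1 · 0 = 10
  Term 2 contributes 10 + 2 · 0 = 10
  Term 3 contributes 10 + 3 · 0 = 10
  Term 4 contributes -3 + 4 · 0 = -3
p(0) = ⊕ of these = min[1, 10, 10, 10, -3] = -3.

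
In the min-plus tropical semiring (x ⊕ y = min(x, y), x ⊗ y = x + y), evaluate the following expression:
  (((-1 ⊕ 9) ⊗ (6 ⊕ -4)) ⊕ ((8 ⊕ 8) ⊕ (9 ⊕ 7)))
(((-1 ⊕ 9) ⊗ (6 ⊕ -4)) ⊕ ((8 ⊕ 8) ⊕ (9 ⊕ 7))) = -5

Expand innermost to outermost. Recall ⊕ takes the minimum of its arguments and ⊗ takes their sum. Working out the expression (((-1 ⊕ 9) ⊗ (6 ⊕ -4)) ⊕ ((8 ⊕ 8) ⊕ (9 ⊕ 7))) gives -5.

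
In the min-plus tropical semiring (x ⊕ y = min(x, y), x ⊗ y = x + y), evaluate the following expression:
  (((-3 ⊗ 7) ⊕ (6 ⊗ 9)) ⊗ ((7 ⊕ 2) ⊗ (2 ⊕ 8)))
(((-3 ⊗ 7) ⊕ (6 ⊗ 9)) ⊗ ((7 ⊕ 2) ⊗ (2 ⊕ 8))) = 8

Expand innermost to outermost. Recall ⊕ takes the minimum of its arguments and ⊗ takes their sum. Working out the expression (((-3 ⊗ 7) ⊕ (6 ⊗ 9)) ⊗ ((7 ⊕ 2) ⊗ (2 ⊕ 8))) gives 8.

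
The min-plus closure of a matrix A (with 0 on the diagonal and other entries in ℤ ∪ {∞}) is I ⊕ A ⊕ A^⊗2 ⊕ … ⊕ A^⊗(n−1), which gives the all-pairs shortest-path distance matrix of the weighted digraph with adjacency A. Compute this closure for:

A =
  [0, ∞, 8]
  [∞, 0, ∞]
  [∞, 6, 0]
Closure =
  [0, 14, 8]
  [∞, 0, ∞]
  [∞, 6, 0]

This is the Floyd-Warshall all-pairs shortest-path computation. For each intermediate vertex k = 0, 1, …, 2, update dist[i][j] ← min(dist[i][j], dist[i][k] + dist[k][j]). The final matrix gives, for each (i, j), the minimum total weight of any directed path from i to j (possibly empty when i = j).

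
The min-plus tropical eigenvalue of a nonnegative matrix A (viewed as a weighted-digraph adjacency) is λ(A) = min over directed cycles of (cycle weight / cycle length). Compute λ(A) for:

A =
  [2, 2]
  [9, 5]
λ(A) = 2

Enumerate directed cycles and compute their means (weight / length). Sample:
  cycle 0 → 0: weight = 2, length = 1, mean = 2/1 ≈ 2.000
  cycle 1 → 1: weight = 5, length = 1, mean = 5/1 ≈ 5.000
  cycle 0 → 1 → 0: weight = 11, length = 2, mean = 11/2 ≈ 5.500
  cycle 1 → 0 → 1: weight = 11, length = 2, mean = 11/2 ≈ 5.500
Minimum mean = 2.000, attained e.g. along the cycle 0 → 0 with weight 2 and length 1. So λ(A) = 2/1 = 2.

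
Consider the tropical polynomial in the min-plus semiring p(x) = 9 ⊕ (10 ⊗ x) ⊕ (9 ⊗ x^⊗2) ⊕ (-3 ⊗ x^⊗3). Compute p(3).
p(3) = 6

A tropical monomial a ⊗ x^⊗i evaluates to a + i · x. Evaluating each term at x = 3:
  Term 0 contributes 9 + 0 · 3 = 9
  Term 1 contributes 10 + 1 · 3 = 13
  Term 2 contributes 9 + 2 · 3 = 15
  Term 3 contributes -3 + 3 · 3 = 6
p(3) = ⊕ of these = min[9, 13, 15, 6] = 6.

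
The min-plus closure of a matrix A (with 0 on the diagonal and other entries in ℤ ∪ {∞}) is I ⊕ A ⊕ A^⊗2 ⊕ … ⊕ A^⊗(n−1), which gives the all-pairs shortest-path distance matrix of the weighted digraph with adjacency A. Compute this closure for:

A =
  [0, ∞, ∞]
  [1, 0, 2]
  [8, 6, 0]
Closure =
  [0, ∞, ∞]
  [1, 0, 2]
  [7, 6, 0]

This is the Floyd-Warshall all-pairs shortest-path computation. For each intermediate vertex k = 0, 1, …, 2, update dist[i][j] ← min(dist[i][j], dist[i][k] + dist[k][j]). The final matrix gives, for each (i, j), the minimum total weight of any directed path from i to j (possibly empty when i = j).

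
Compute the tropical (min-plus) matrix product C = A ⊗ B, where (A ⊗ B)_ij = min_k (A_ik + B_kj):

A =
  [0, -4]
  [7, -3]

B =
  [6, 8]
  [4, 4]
A ⊗ B =
  [0, 0]
  [1, 1]

Apply the min-plus product entry-by-entry:
  C[0][0] = min over k of (A[0][0] + B[0][0] = 0 + 6 = 6, A[0][1] + B[1][0] = -4 + 4 = 0) = 0 (attained at k = 1)
  C[0][1] = min over k of (A[0][0] + B[0][1] = 0 + 8 = 8, A[0][1] + B[1][1] = -4 + 4 = 0) = 0 (attained at k = 1)
  C[1][0] = min over k of (A[1][0] + B[0][0] = 7 + 6 = 13, A[1][1] + B[1][0] = -3 + 4 = 1) = 1 (attained at k = 1)
  C[1][1] = min over k of (A[1][0] + B[0][1] = 7 + 8 = 15, A[1][1] + B[1][1] = -3 + 4 = 1) = 1 (attained at k = 1)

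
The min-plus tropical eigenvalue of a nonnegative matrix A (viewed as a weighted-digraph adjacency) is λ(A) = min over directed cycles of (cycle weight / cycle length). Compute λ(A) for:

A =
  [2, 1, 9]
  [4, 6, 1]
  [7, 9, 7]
λ(A) = 2

Enumerate directed cycles and compute their means (weight / length). Sample:
  cycle 0 → 0: weight = 2, length = 1, mean = 2/1 ≈ 2.000
  cycle 1 → 1: weight = 6, length = 1, mean = 6/1 ≈ 6.000
  cycle 2 → 2: weight = 7, length = 1, mean = 7/1 ≈ 7.000
  cycle 0 → 1 → 0: weight = 5, length = 2, mean = 5/2 ≈ 2.500
  cycle 0 → 2 → 0: weight = 16, length = 2, mean = 16/2 ≈ 8.000
  cycle 1 → 0 → 1: weight = 5, length = 2, mean = 5/2 ≈ 2.500
Minimum mean = 2.000, attained e.g. along the cycle 0 → 0 with weight 2 and length 1. So λ(A) = 2/1 = 2.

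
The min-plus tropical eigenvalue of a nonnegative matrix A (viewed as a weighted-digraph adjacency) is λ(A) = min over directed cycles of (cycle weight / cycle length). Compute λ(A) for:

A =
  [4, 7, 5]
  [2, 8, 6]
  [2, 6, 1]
λ(A) = 1

Enumerate directed cycles and compute their means (weight / length). Sample:
  cycle 0 → 0: weight = 4, length = 1, mean = 4/1 ≈ 4.000
  cycle 1 → 1: weight = 8, length = 1, mean = 8/1 ≈ 8.000
  cycle 2 → 2: weight = 1, length = 1, mean = 1/1 ≈ 1.000
  cycle 0 → 1 → 0: weight = 9, length = 2, mean = 9/2 ≈ 4.500
  cycle 0 → 2 → 0: weight = 7, length = 2, mean = 7/2 ≈ 3.500
  cycle 1 → 0 → 1: weight = 9, length = 2, mean = 9/2 ≈ 4.500
Minimum mean = 1.000, attained e.g. along the cycle 2 → 2 with weight 1 and length 1. So λ(A) = 1/1 = 1.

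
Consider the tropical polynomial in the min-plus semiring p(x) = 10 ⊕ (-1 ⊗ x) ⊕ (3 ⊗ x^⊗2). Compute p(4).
p(4) = 3

A tropical monomial a ⊗ x^⊗i evaluates to a + i · x. Evaluating each term at x = 4:
  Term 0 contributes 10 + 0 · 4 = 10
  Term 1 contributes -1 + 1 · 4 = 3
  Term 2 contributes 3 + 2 · 4 = 11
p(4) = ⊕ of these = min[10, 3, 11] = 3.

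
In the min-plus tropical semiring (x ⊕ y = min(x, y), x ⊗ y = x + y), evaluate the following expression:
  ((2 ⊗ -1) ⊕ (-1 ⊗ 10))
((2 ⊗ -1) ⊕ (-1 ⊗ 10)) = 1

Expand innermost to outermost. Recall ⊕ takes the minimum of its arguments and ⊗ takes their sum. Working out the expression ((2 ⊗ -1) ⊕ (-1 ⊗ 10)) gives 1.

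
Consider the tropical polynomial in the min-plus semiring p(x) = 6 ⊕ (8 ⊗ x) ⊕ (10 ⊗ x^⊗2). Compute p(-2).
p(-2) = 6

A tropical monomial a ⊗ x^⊗i evaluates to a + i · x. Evaluating each term at x = -2:
  Term 0 contributes 6 + 0 · -2 = 6
  Term 1 contributes 8 + 1 · -2 = 6
  Term 2 contributes 10 + 2 · -2 = 6
p(-2) = ⊕ of these = min[6, 6, 6] = 6.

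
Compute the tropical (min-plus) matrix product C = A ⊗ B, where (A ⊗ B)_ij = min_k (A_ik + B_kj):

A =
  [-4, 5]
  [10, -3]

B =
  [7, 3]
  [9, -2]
A ⊗ B =
  [3, -1]
  [6, -5]

Apply the min-plus product entry-by-entry:
  C[0][0] = min over k of (A[0][0] + B[0][0] = -4 + 7 = 3, A[0][1] + B[1][0] = 5 + 9 = 14) = 3 (attained at k = 0)
  C[0][1] = min over k of (A[0][0] + B[0][1] = -4 + 3 = -1, A[0][1] + B[1][1] = 5 + -2 = 3) = -1 (attained at k = 0)
  C[1][0] = min over k of (A[1][0] + B[0][0] = 10 + 7 = 17, A[1][1] + B[1][0] = -3 + 9 = 6) = 6 (attained at k = 1)
  C[1][1] = min over k of (A[1][0] + B[0][1] = 10 + 3 = 13, A[1][1] + B[1][1] = -3 + -2 = -5) = -5 (attained at k = 1)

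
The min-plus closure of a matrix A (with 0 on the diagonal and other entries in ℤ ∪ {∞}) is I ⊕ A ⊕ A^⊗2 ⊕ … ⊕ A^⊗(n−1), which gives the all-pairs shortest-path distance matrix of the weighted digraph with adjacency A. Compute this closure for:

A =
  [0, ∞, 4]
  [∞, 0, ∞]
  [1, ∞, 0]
Closure =
  [0, ∞, 4]
  [∞, 0, ∞]
  [1, ∞, 0]

This is the Floyd-Warshall all-pairs shortest-path computation. For each intermediate vertex k = 0, 1, …, 2, update dist[i][j] ← min(dist[i][j], dist[i][k] + dist[k][j]). The final matrix gives, for each (i, j), the minimum total weight of any directed path from i to j (possibly empty when i = j).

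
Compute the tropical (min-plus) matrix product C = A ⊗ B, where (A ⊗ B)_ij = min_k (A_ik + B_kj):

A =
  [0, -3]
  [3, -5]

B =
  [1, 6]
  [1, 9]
A ⊗ B =
  [-2, 6]
  [-4, 4]

Apply the min-plus product entry-by-entry:
  C[0][0] = min over k of (A[0][0] + B[0][0] = 0 + 1 = 1, A[0][1] + B[1][0] = -3 + 1 = -2) = -2 (attained at k = 1)
  C[0][1] = min over k of (A[0][0] + B[0][1] = 0 + 6 = 6, A[0][1] + B[1][1] = -3 + 9 = 6) = 6 (attained at k = 0)
  C[1][0] = min over k of (A[1][0] + B[0][0] = 3 + 1 = 4, A[1][1] + B[1][0] = -5 + 1 = -4) = -4 (attained at k = 1)
  C[1][1] = min over k of (A[1][0] + B[0][1] = 3 + 6 = 9, A[1][1] + B[1][1] = -5 + 9 = 4) = 4 (attained at k = 1)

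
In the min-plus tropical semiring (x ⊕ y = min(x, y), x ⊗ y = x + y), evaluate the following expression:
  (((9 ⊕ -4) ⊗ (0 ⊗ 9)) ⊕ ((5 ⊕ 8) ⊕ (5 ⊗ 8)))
(((9 ⊕ -4) ⊗ (0 ⊗ 9)) ⊕ ((5 ⊕ 8) ⊕ (5 ⊗ 8))) = 5

Expand innermost to outermost. Recall ⊕ takes the minimum of its arguments and ⊗ takes their sum. Working out the expression (((9 ⊕ -4) ⊗ (0 ⊗ 9)) ⊕ ((5 ⊕ 8) ⊕ (5 ⊗ 8))) gives 5.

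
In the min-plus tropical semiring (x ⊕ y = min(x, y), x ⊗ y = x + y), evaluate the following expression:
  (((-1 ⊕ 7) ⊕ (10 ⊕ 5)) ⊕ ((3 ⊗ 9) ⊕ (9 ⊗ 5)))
(((-1 ⊕ 7) ⊕ (10 ⊕ 5)) ⊕ ((3 ⊗ 9) ⊕ (9 ⊗ 5))) = -1

Expand innermost to outermost. Recall ⊕ takes the minimum of its arguments and ⊗ takes their sum. Working out the expression (((-1 ⊕ 7) ⊕ (10 ⊕ 5)) ⊕ ((3 ⊗ 9) ⊕ (9 ⊗ 5))) gives -1.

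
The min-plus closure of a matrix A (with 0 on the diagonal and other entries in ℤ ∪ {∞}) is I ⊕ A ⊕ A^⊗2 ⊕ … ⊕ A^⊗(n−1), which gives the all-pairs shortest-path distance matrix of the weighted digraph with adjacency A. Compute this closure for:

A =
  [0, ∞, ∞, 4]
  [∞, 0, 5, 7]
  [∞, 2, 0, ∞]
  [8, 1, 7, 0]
Closure =
  [0, 5, 10, 4]
  [15, 0, 5, 7]
  [17, 2, 0, 9]
  [8, 1, 6, 0]

This is the Floyd-Warshall all-pairs shortest-path computation. For each intermediate vertex k = 0, 1, …, 3, update dist[i][j] ← min(dist[i][j], dist[i][k] + dist[k][j]). The final matrix gives, for each (i, j), the minimum total weight of any directed path from i to j (possibly empty when i = j).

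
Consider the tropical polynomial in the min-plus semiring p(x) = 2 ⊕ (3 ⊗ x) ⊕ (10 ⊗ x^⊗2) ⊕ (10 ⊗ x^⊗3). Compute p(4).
p(4) = 2

A tropical monomial a ⊗ x^⊗i evaluates to a + i · x. Evaluating each term at x = 4:
  Term 0 contributes 2 + 0 · 4 = 2
  Term 1 contributes 3 + 1 · 4 = 7
  Term 2 contributes 10 + 2 · 4 = 18
  Term 3 contributes 10 + 3 · 4 = 22
p(4) = ⊕ of these = min[2, 7, 18, 22] = 2.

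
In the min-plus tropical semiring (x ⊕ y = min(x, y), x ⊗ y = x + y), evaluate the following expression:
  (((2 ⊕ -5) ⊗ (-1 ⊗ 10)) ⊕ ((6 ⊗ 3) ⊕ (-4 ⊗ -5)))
(((2 ⊕ -5) ⊗ (-1 ⊗ 10)) ⊕ ((6 ⊗ 3) ⊕ (-4 ⊗ -5))) = -9

Expand innermost to outermost. Recall ⊕ takes the minimum of its arguments and ⊗ takes their sum. Working out the expression (((2 ⊕ -5) ⊗ (-1 ⊗ 10)) ⊕ ((6 ⊗ 3) ⊕ (-4 ⊗ -5))) gives -9.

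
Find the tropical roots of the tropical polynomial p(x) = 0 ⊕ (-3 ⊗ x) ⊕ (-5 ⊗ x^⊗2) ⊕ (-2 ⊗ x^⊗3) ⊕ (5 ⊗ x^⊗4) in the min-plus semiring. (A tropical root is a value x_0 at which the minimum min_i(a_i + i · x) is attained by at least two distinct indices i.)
Roots: {-7, -3, 2, 3}

Each tropical root is a break point of the lower envelope of the lines y = a_i + i · x (there are 5 lines, with slopes 0, 1, ..., 4). Only the lines that attain the minimum somewhere contribute to roots; other lines are dominated. Here the surviving (envelope) indices are i = 4, i = 3, i = 2, i = 1, i = 0.
Intersections between consecutive envelope lines give the roots: for adjacent envelope indices i < j the intersection is x = (a_i − a_j) / (j − i). Reading off the sorted break points: {-7, -3, 2, 3}.
Verification: at each break x_0, at least two indices attain the minimum of min_i(a_i + i · x_0).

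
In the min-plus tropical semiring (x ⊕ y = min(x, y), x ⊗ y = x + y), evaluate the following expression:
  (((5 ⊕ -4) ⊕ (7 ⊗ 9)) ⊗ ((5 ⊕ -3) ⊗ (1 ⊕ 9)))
(((5 ⊕ -4) ⊕ (7 ⊗ 9)) ⊗ ((5 ⊕ -3) ⊗ (1 ⊕ 9))) = -6

Expand innermost to outermost. Recall ⊕ takes the minimum of its arguments and ⊗ takes their sum. Working out the expression (((5 ⊕ -4) ⊕ (7 ⊗ 9)) ⊗ ((5 ⊕ -3) ⊗ (1 ⊕ 9))) gives -6.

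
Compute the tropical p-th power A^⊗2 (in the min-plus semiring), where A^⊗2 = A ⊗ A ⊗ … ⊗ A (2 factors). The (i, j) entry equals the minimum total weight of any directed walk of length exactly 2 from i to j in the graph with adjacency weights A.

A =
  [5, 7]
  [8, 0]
A^⊗2 =
  [10, 7]
  [8, 0]

Each entry (A^⊗2)_ij equals the minimum over all length-2 walks i = v_0 → v_1 → … → v_2 = j of Σ_t A[v_t][v_{t+1}]. For example, for (i, j) = (0, 1) we minimise over 2 possible intermediate vertex sequences; the minimum is 7, attained along the walk 0 → 1 → 1.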